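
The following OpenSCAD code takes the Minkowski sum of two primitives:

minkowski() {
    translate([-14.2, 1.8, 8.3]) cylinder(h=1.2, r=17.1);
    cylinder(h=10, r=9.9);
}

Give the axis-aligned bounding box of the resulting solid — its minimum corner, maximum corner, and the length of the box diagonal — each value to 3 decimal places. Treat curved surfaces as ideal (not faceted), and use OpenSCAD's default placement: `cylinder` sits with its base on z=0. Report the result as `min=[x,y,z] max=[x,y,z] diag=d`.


min=[-41.200,-25.200,8.300] max=[12.800,28.800,19.500] diag=77.184

A = translate([-14.2, 1.8, 8.3]) cylinder(h=1.2, r=17.1) → bbox [-31.3,-15.3,8.3] .. [2.9,18.9,9.5]
B = cylinder(h=10, r=9.9) → bbox [-9.9,-9.9,0] .. [9.9,9.9,10]
lo = A.lo+B.lo = [-31.3-9.9, -15.3-9.9, 8.3+0] = [-41.200,-25.200,8.300]
hi = A.hi+B.hi = [2.9+9.9, 18.9+9.9, 9.5+10] = [12.800,28.800,19.500]
diag = √(54²+54²+11.2²) = √5957.44 = 77.184


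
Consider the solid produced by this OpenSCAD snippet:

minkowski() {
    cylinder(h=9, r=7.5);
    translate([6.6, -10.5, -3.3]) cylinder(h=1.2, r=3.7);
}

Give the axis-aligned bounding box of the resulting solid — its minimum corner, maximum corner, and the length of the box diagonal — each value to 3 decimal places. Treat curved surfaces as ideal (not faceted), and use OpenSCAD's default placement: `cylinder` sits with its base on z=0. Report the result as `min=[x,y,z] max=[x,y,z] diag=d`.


A = translate([6.6, -10.5, -3.3]) cylinder(h=1.2, r=3.7) → bbox [2.9,-14.2,-3.3] .. [10.3,-6.8,-2.1]
B = cylinder(h=9, r=7.5) → bbox [-7.5,-7.5,0] .. [7.5,7.5,9]
lo = A.lo+B.lo = [2.9-7.5, -14.2-7.5, -3.3+0] = [-4.600,-21.700,-3.300]
hi = A.hi+B.hi = [10.3+7.5, -6.8+7.5, -2.1+9] = [17.800,0.700,6.900]
diag = √(22.4²+22.4²+10.2²) = √1107.56 = 33.280

min=[-4.600,-21.700,-3.300] max=[17.800,0.700,6.900] diag=33.280


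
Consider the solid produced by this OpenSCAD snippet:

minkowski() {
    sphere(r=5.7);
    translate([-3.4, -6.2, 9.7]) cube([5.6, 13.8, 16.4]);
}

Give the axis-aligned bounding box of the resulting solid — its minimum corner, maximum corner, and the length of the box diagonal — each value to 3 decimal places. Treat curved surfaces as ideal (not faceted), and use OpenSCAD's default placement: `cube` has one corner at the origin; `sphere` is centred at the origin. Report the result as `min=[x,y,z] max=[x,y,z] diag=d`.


min=[-9.100,-11.900,4.000] max=[7.900,13.300,31.800] diag=41.193

A = translate([-3.4, -6.2, 9.7]) cube([5.6, 13.8, 16.4]) → bbox [-3.4,-6.2,9.7] .. [2.2,7.6,26.1]
B = sphere(r=5.7) → bbox [-5.7,-5.7,-5.7] .. [5.7,5.7,5.7]
lo = A.lo+B.lo = [-3.4-5.7, -6.2-5.7, 9.7-5.7] = [-9.100,-11.900,4.000]
hi = A.hi+B.hi = [2.2+5.7, 7.6+5.7, 26.1+5.7] = [7.900,13.300,31.800]
diag = √(17²+25.2²+27.8²) = √1696.88 = 41.193


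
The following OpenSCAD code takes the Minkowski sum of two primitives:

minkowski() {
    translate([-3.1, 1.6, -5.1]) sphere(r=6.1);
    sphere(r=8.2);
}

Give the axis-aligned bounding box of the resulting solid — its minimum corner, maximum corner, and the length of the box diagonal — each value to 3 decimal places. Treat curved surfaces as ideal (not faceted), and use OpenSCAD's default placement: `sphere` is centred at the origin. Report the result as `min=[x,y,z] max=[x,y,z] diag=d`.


min=[-17.400,-12.700,-19.400] max=[11.200,15.900,9.200] diag=49.537

A = translate([-3.1, 1.6, -5.1]) sphere(r=6.1) → bbox [-9.2,-4.5,-11.2] .. [3,7.7,1]
B = sphere(r=8.2) → bbox [-8.2,-8.2,-8.2] .. [8.2,8.2,8.2]
lo = A.lo+B.lo = [-9.2-8.2, -4.5-8.2, -11.2-8.2] = [-17.400,-12.700,-19.400]
hi = A.hi+B.hi = [3+8.2, 7.7+8.2, 1+8.2] = [11.200,15.900,9.200]
diag = √(28.6²+28.6²+28.6²) = √2453.88 = 49.537


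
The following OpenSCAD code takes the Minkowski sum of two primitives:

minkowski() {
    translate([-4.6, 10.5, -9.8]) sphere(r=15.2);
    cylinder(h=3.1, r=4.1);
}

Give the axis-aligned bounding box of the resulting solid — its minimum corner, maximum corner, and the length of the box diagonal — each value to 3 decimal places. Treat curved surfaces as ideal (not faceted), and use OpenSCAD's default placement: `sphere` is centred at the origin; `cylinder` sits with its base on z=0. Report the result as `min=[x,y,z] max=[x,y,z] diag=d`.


A = translate([-4.6, 10.5, -9.8]) sphere(r=15.2) → bbox [-19.8,-4.7,-25] .. [10.6,25.7,5.4]
B = cylinder(h=3.1, r=4.1) → bbox [-4.1,-4.1,0] .. [4.1,4.1,3.1]
lo = A.lo+B.lo = [-19.8-4.1, -4.7-4.1, -25+0] = [-23.900,-8.800,-25.000]
hi = A.hi+B.hi = [10.6+4.1, 25.7+4.1, 5.4+3.1] = [14.700,29.800,8.500]
diag = √(38.6²+38.6²+33.5²) = √4102.17 = 64.048

min=[-23.900,-8.800,-25.000] max=[14.700,29.800,8.500] diag=64.048


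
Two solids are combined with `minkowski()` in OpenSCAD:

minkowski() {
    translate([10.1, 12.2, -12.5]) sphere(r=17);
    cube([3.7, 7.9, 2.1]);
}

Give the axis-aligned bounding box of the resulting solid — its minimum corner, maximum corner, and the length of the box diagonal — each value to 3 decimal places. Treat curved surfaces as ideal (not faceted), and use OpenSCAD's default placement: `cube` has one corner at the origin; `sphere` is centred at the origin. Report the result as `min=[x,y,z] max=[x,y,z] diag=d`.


min=[-6.900,-4.800,-29.500] max=[30.800,37.100,6.600] diag=66.934

A = translate([10.1, 12.2, -12.5]) sphere(r=17) → bbox [-6.9,-4.8,-29.5] .. [27.1,29.2,4.5]
B = cube([3.7, 7.9, 2.1]) → bbox [0,0,0] .. [3.7,7.9,2.1]
lo = A.lo+B.lo = [-6.9+0, -4.8+0, -29.5+0] = [-6.900,-4.800,-29.500]
hi = A.hi+B.hi = [27.1+3.7, 29.2+7.9, 4.5+2.1] = [30.800,37.100,6.600]
diag = √(37.7²+41.9²+36.1²) = √4480.11 = 66.934


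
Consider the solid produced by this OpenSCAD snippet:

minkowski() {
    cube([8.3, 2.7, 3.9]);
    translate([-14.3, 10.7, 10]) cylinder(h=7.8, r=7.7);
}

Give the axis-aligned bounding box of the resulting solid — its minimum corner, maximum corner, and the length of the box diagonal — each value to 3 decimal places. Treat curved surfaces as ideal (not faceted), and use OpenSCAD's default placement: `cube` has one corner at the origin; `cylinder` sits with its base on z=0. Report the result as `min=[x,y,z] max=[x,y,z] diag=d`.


A = translate([-14.3, 10.7, 10]) cylinder(h=7.8, r=7.7) → bbox [-22,3,10] .. [-6.6,18.4,17.8]
B = cube([8.3, 2.7, 3.9]) → bbox [0,0,0] .. [8.3,2.7,3.9]
lo = A.lo+B.lo = [-22+0, 3+0, 10+0] = [-22.000,3.000,10.000]
hi = A.hi+B.hi = [-6.6+8.3, 18.4+2.7, 17.8+3.9] = [1.700,21.100,21.700]
diag = √(23.7²+18.1²+11.7²) = √1026.19 = 32.034

min=[-22.000,3.000,10.000] max=[1.700,21.100,21.700] diag=32.034


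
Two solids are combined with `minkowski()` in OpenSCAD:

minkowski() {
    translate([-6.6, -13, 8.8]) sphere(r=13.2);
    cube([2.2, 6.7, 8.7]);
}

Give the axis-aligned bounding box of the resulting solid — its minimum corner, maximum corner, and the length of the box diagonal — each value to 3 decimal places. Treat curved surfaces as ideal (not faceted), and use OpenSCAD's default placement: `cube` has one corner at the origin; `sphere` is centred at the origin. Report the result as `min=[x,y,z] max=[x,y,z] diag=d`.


min=[-19.800,-26.200,-4.400] max=[8.800,6.900,30.700] diag=56.085

A = translate([-6.6, -13, 8.8]) sphere(r=13.2) → bbox [-19.8,-26.2,-4.4] .. [6.6,0.2,22]
B = cube([2.2, 6.7, 8.7]) → bbox [0,0,0] .. [2.2,6.7,8.7]
lo = A.lo+B.lo = [-19.8+0, -26.2+0, -4.4+0] = [-19.800,-26.200,-4.400]
hi = A.hi+B.hi = [6.6+2.2, 0.2+6.7, 22+8.7] = [8.800,6.900,30.700]
diag = √(28.6²+33.1²+35.1²) = √3145.58 = 56.085


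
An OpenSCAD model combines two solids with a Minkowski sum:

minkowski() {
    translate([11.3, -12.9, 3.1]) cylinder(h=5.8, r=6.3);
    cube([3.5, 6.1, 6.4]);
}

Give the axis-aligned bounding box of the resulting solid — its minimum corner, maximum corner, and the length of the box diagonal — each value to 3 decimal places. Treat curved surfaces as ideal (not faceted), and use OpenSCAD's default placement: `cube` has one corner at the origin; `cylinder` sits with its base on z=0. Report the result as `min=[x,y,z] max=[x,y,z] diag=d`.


min=[5.000,-19.200,3.100] max=[21.100,-0.500,15.300] diag=27.527

A = translate([11.3, -12.9, 3.1]) cylinder(h=5.8, r=6.3) → bbox [5,-19.2,3.1] .. [17.6,-6.6,8.9]
B = cube([3.5, 6.1, 6.4]) → bbox [0,0,0] .. [3.5,6.1,6.4]
lo = A.lo+B.lo = [5+0, -19.2+0, 3.1+0] = [5.000,-19.200,3.100]
hi = A.hi+B.hi = [17.6+3.5, -6.6+6.1, 8.9+6.4] = [21.100,-0.500,15.300]
diag = √(16.1²+18.7²+12.2²) = √757.74 = 27.527


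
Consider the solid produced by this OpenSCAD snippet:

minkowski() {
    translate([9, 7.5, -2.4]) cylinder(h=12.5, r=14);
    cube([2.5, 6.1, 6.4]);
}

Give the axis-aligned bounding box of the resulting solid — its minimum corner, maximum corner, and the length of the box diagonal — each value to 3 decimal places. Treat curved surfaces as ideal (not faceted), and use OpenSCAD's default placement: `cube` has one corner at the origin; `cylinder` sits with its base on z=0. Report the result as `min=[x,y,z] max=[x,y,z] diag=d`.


min=[-5.000,-6.500,-2.400] max=[25.500,27.600,16.500] diag=49.500

A = translate([9, 7.5, -2.4]) cylinder(h=12.5, r=14) → bbox [-5,-6.5,-2.4] .. [23,21.5,10.1]
B = cube([2.5, 6.1, 6.4]) → bbox [0,0,0] .. [2.5,6.1,6.4]
lo = A.lo+B.lo = [-5+0, -6.5+0, -2.4+0] = [-5.000,-6.500,-2.400]
hi = A.hi+B.hi = [23+2.5, 21.5+6.1, 10.1+6.4] = [25.500,27.600,16.500]
diag = √(30.5²+34.1²+18.9²) = √2450.27 = 49.500


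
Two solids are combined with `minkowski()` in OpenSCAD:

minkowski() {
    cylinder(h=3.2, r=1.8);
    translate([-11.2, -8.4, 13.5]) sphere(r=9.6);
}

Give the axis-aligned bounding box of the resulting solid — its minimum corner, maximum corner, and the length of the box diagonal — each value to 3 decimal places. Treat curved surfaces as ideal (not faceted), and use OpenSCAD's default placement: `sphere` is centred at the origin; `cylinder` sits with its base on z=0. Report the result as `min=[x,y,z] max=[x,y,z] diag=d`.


min=[-22.600,-19.800,3.900] max=[0.200,3.000,26.300] diag=39.261

A = translate([-11.2, -8.4, 13.5]) sphere(r=9.6) → bbox [-20.8,-18,3.9] .. [-1.6,1.2,23.1]
B = cylinder(h=3.2, r=1.8) → bbox [-1.8,-1.8,0] .. [1.8,1.8,3.2]
lo = A.lo+B.lo = [-20.8-1.8, -18-1.8, 3.9+0] = [-22.600,-19.800,3.900]
hi = A.hi+B.hi = [-1.6+1.8, 1.2+1.8, 23.1+3.2] = [0.200,3.000,26.300]
diag = √(22.8²+22.8²+22.4²) = √1541.44 = 39.261


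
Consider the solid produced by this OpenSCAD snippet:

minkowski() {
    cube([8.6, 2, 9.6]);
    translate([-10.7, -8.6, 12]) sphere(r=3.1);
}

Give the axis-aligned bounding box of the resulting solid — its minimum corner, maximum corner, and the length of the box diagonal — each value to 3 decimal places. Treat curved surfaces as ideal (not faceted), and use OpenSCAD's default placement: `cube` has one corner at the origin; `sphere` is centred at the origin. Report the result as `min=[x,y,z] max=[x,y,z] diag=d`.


min=[-13.800,-11.700,8.900] max=[1.000,-3.500,24.700] diag=23.150

A = translate([-10.7, -8.6, 12]) sphere(r=3.1) → bbox [-13.8,-11.7,8.9] .. [-7.6,-5.5,15.1]
B = cube([8.6, 2, 9.6]) → bbox [0,0,0] .. [8.6,2,9.6]
lo = A.lo+B.lo = [-13.8+0, -11.7+0, 8.9+0] = [-13.800,-11.700,8.900]
hi = A.hi+B.hi = [-7.6+8.6, -5.5+2, 15.1+9.6] = [1.000,-3.500,24.700]
diag = √(14.8²+8.2²+15.8²) = √535.92 = 23.150


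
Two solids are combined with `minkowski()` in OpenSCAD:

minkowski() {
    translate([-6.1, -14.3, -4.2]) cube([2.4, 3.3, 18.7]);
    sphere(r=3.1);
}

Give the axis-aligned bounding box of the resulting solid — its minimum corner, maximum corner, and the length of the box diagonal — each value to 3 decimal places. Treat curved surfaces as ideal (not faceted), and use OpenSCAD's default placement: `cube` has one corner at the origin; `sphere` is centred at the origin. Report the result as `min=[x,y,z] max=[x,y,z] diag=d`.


A = translate([-6.1, -14.3, -4.2]) cube([2.4, 3.3, 18.7]) → bbox [-6.1,-14.3,-4.2] .. [-3.7,-11,14.5]
B = sphere(r=3.1) → bbox [-3.1,-3.1,-3.1] .. [3.1,3.1,3.1]
lo = A.lo+B.lo = [-6.1-3.1, -14.3-3.1, -4.2-3.1] = [-9.200,-17.400,-7.300]
hi = A.hi+B.hi = [-3.7+3.1, -11+3.1, 14.5+3.1] = [-0.600,-7.900,17.600]
diag = √(8.6²+9.5²+24.9²) = √784.22 = 28.004

min=[-9.200,-17.400,-7.300] max=[-0.600,-7.900,17.600] diag=28.004


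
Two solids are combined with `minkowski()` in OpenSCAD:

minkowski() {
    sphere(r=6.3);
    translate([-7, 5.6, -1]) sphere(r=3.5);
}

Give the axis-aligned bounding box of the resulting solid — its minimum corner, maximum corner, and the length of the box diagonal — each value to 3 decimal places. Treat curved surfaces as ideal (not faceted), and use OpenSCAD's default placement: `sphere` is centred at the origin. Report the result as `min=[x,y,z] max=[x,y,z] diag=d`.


A = translate([-7, 5.6, -1]) sphere(r=3.5) → bbox [-10.5,2.1,-4.5] .. [-3.5,9.1,2.5]
B = sphere(r=6.3) → bbox [-6.3,-6.3,-6.3] .. [6.3,6.3,6.3]
lo = A.lo+B.lo = [-10.5-6.3, 2.1-6.3, -4.5-6.3] = [-16.800,-4.200,-10.800]
hi = A.hi+B.hi = [-3.5+6.3, 9.1+6.3, 2.5+6.3] = [2.800,15.400,8.800]
diag = √(19.6²+19.6²+19.6²) = √1152.48 = 33.948

min=[-16.800,-4.200,-10.800] max=[2.800,15.400,8.800] diag=33.948


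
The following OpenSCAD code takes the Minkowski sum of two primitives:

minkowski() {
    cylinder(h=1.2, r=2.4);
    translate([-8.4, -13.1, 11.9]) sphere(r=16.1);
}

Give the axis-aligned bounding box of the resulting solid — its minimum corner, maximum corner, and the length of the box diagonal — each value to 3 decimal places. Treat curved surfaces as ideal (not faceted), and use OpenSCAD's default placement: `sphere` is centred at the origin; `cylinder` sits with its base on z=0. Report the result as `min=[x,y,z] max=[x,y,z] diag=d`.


min=[-26.900,-31.600,-4.200] max=[10.100,5.400,29.200] diag=62.077

A = translate([-8.4, -13.1, 11.9]) sphere(r=16.1) → bbox [-24.5,-29.2,-4.2] .. [7.7,3,28]
B = cylinder(h=1.2, r=2.4) → bbox [-2.4,-2.4,0] .. [2.4,2.4,1.2]
lo = A.lo+B.lo = [-24.5-2.4, -29.2-2.4, -4.2+0] = [-26.900,-31.600,-4.200]
hi = A.hi+B.hi = [7.7+2.4, 3+2.4, 28+1.2] = [10.100,5.400,29.200]
diag = √(37²+37²+33.4²) = √3853.56 = 62.077


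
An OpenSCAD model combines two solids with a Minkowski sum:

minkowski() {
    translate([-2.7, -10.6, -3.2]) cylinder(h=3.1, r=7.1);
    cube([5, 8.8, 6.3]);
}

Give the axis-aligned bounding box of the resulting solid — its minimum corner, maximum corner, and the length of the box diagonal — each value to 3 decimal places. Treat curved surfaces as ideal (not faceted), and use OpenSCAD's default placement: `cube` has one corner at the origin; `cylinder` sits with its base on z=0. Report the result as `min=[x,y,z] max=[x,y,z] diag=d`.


A = translate([-2.7, -10.6, -3.2]) cylinder(h=3.1, r=7.1) → bbox [-9.8,-17.7,-3.2] .. [4.4,-3.5,-0.1]
B = cube([5, 8.8, 6.3]) → bbox [0,0,0] .. [5,8.8,6.3]
lo = A.lo+B.lo = [-9.8+0, -17.7+0, -3.2+0] = [-9.800,-17.700,-3.200]
hi = A.hi+B.hi = [4.4+5, -3.5+8.8, -0.1+6.3] = [9.400,5.300,6.200]
diag = √(19.2²+23²+9.4²) = √986 = 31.401

min=[-9.800,-17.700,-3.200] max=[9.400,5.300,6.200] diag=31.401


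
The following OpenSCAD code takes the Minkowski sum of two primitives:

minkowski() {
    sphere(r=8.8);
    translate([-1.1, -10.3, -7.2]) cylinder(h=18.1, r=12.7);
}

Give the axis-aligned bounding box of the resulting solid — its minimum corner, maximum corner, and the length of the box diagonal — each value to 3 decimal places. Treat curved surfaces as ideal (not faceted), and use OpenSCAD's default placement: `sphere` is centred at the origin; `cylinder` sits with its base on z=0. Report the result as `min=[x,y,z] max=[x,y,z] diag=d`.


A = translate([-1.1, -10.3, -7.2]) cylinder(h=18.1, r=12.7) → bbox [-13.8,-23,-7.2] .. [11.6,2.4,10.9]
B = sphere(r=8.8) → bbox [-8.8,-8.8,-8.8] .. [8.8,8.8,8.8]
lo = A.lo+B.lo = [-13.8-8.8, -23-8.8, -7.2-8.8] = [-22.600,-31.800,-16.000]
hi = A.hi+B.hi = [11.6+8.8, 2.4+8.8, 10.9+8.8] = [20.400,11.200,19.700]
diag = √(43²+43²+35.7²) = √4972.49 = 70.516

min=[-22.600,-31.800,-16.000] max=[20.400,11.200,19.700] diag=70.516


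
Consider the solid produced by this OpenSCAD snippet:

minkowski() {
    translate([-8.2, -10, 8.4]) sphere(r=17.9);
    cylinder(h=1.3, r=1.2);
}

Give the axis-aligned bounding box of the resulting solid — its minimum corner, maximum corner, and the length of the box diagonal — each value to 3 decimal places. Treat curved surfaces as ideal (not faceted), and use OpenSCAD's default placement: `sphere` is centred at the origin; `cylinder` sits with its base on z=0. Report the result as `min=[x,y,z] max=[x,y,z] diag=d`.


min=[-27.300,-29.100,-9.500] max=[10.900,9.100,27.600] diag=65.535

A = translate([-8.2, -10, 8.4]) sphere(r=17.9) → bbox [-26.1,-27.9,-9.5] .. [9.7,7.9,26.3]
B = cylinder(h=1.3, r=1.2) → bbox [-1.2,-1.2,0] .. [1.2,1.2,1.3]
lo = A.lo+B.lo = [-26.1-1.2, -27.9-1.2, -9.5+0] = [-27.300,-29.100,-9.500]
hi = A.hi+B.hi = [9.7+1.2, 7.9+1.2, 26.3+1.3] = [10.900,9.100,27.600]
diag = √(38.2²+38.2²+37.1²) = √4294.89 = 65.535


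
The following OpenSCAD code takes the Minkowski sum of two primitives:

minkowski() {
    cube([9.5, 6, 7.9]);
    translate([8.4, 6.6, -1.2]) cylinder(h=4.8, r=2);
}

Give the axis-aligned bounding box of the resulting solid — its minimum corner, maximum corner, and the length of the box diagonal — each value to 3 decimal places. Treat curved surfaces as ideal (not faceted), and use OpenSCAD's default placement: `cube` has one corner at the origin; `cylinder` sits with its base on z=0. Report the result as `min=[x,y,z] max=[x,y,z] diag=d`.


A = translate([8.4, 6.6, -1.2]) cylinder(h=4.8, r=2) → bbox [6.4,4.6,-1.2] .. [10.4,8.6,3.6]
B = cube([9.5, 6, 7.9]) → bbox [0,0,0] .. [9.5,6,7.9]
lo = A.lo+B.lo = [6.4+0, 4.6+0, -1.2+0] = [6.400,4.600,-1.200]
hi = A.hi+B.hi = [10.4+9.5, 8.6+6, 3.6+7.9] = [19.900,14.600,11.500]
diag = √(13.5²+10²+12.7²) = √443.54 = 21.060

min=[6.400,4.600,-1.200] max=[19.900,14.600,11.500] diag=21.060


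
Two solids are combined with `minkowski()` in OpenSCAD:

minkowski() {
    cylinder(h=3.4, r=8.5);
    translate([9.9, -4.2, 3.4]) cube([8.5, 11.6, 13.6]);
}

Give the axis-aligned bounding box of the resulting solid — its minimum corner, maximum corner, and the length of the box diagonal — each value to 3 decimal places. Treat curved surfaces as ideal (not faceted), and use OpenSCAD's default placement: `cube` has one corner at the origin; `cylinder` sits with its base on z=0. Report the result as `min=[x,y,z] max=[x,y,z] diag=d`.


A = translate([9.9, -4.2, 3.4]) cube([8.5, 11.6, 13.6]) → bbox [9.9,-4.2,3.4] .. [18.4,7.4,17]
B = cylinder(h=3.4, r=8.5) → bbox [-8.5,-8.5,0] .. [8.5,8.5,3.4]
lo = A.lo+B.lo = [9.9-8.5, -4.2-8.5, 3.4+0] = [1.400,-12.700,3.400]
hi = A.hi+B.hi = [18.4+8.5, 7.4+8.5, 17+3.4] = [26.900,15.900,20.400]
diag = √(25.5²+28.6²+17²) = √1757.21 = 41.919

min=[1.400,-12.700,3.400] max=[26.900,15.900,20.400] diag=41.919


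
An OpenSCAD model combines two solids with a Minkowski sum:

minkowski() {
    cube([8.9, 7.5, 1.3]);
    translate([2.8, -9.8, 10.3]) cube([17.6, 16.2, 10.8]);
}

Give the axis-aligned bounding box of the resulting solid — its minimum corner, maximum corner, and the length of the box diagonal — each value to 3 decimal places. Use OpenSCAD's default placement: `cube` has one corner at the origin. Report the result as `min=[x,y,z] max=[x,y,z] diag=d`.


A = translate([2.8, -9.8, 10.3]) cube([17.6, 16.2, 10.8]) → bbox [2.8,-9.8,10.3] .. [20.4,6.4,21.1]
B = cube([8.9, 7.5, 1.3]) → bbox [0,0,0] .. [8.9,7.5,1.3]
lo = A.lo+B.lo = [2.8+0, -9.8+0, 10.3+0] = [2.800,-9.800,10.300]
hi = A.hi+B.hi = [20.4+8.9, 6.4+7.5, 21.1+1.3] = [29.300,13.900,22.400]
diag = √(26.5²+23.7²+12.1²) = √1410.35 = 37.555

min=[2.800,-9.800,10.300] max=[29.300,13.900,22.400] diag=37.555


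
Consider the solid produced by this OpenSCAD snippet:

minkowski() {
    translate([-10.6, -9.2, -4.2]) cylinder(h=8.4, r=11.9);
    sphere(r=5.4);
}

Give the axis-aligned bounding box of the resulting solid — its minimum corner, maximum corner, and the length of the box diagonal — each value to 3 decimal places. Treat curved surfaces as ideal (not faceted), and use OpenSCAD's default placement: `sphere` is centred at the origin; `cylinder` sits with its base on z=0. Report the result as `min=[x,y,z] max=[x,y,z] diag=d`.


A = translate([-10.6, -9.2, -4.2]) cylinder(h=8.4, r=11.9) → bbox [-22.5,-21.1,-4.2] .. [1.3,2.7,4.2]
B = sphere(r=5.4) → bbox [-5.4,-5.4,-5.4] .. [5.4,5.4,5.4]
lo = A.lo+B.lo = [-22.5-5.4, -21.1-5.4, -4.2-5.4] = [-27.900,-26.500,-9.600]
hi = A.hi+B.hi = [1.3+5.4, 2.7+5.4, 4.2+5.4] = [6.700,8.100,9.600]
diag = √(34.6²+34.6²+19.2²) = √2762.96 = 52.564

min=[-27.900,-26.500,-9.600] max=[6.700,8.100,9.600] diag=52.564


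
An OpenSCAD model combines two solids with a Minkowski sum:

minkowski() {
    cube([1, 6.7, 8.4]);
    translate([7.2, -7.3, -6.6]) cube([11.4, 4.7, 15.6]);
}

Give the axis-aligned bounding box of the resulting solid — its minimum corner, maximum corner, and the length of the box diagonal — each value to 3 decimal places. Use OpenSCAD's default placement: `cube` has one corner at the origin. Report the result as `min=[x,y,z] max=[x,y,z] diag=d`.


A = translate([7.2, -7.3, -6.6]) cube([11.4, 4.7, 15.6]) → bbox [7.2,-7.3,-6.6] .. [18.6,-2.6,9]
B = cube([1, 6.7, 8.4]) → bbox [0,0,0] .. [1,6.7,8.4]
lo = A.lo+B.lo = [7.2+0, -7.3+0, -6.6+0] = [7.200,-7.300,-6.600]
hi = A.hi+B.hi = [18.6+1, -2.6+6.7, 9+8.4] = [19.600,4.100,17.400]
diag = √(12.4²+11.4²+24²) = √859.72 = 29.321

min=[7.200,-7.300,-6.600] max=[19.600,4.100,17.400] diag=29.321


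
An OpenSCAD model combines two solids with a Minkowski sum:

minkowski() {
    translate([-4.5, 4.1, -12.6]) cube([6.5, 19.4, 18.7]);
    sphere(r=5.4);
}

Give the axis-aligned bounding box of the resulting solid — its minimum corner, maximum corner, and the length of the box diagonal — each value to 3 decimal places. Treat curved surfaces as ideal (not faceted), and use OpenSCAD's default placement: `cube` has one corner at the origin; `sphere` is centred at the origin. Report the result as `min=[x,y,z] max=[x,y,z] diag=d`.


min=[-9.900,-1.300,-18.000] max=[7.400,28.900,11.500] diag=45.624

A = translate([-4.5, 4.1, -12.6]) cube([6.5, 19.4, 18.7]) → bbox [-4.5,4.1,-12.6] .. [2,23.5,6.1]
B = sphere(r=5.4) → bbox [-5.4,-5.4,-5.4] .. [5.4,5.4,5.4]
lo = A.lo+B.lo = [-4.5-5.4, 4.1-5.4, -12.6-5.4] = [-9.900,-1.300,-18.000]
hi = A.hi+B.hi = [2+5.4, 23.5+5.4, 6.1+5.4] = [7.400,28.900,11.500]
diag = √(17.3²+30.2²+29.5²) = √2081.58 = 45.624


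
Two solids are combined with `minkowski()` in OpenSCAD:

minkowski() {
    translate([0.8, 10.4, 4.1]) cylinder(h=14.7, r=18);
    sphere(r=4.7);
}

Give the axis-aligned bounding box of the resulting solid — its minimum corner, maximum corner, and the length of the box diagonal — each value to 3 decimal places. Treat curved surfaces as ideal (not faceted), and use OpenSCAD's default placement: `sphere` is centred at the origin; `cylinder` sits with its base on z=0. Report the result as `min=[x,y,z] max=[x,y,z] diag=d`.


min=[-21.900,-12.300,-0.600] max=[23.500,33.100,23.500] diag=68.579

A = translate([0.8, 10.4, 4.1]) cylinder(h=14.7, r=18) → bbox [-17.2,-7.6,4.1] .. [18.8,28.4,18.8]
B = sphere(r=4.7) → bbox [-4.7,-4.7,-4.7] .. [4.7,4.7,4.7]
lo = A.lo+B.lo = [-17.2-4.7, -7.6-4.7, 4.1-4.7] = [-21.900,-12.300,-0.600]
hi = A.hi+B.hi = [18.8+4.7, 28.4+4.7, 18.8+4.7] = [23.500,33.100,23.500]
diag = √(45.4²+45.4²+24.1²) = √4703.13 = 68.579


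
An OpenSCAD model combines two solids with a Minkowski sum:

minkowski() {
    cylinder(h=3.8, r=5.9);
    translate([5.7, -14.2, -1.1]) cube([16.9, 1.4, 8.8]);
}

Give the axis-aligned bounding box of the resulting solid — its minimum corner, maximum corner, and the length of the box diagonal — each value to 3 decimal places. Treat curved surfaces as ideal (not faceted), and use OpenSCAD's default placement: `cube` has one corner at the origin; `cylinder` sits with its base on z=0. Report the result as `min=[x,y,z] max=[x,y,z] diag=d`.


min=[-0.200,-20.100,-1.100] max=[28.500,-6.900,11.500] diag=34.010

A = translate([5.7, -14.2, -1.1]) cube([16.9, 1.4, 8.8]) → bbox [5.7,-14.2,-1.1] .. [22.6,-12.8,7.7]
B = cylinder(h=3.8, r=5.9) → bbox [-5.9,-5.9,0] .. [5.9,5.9,3.8]
lo = A.lo+B.lo = [5.7-5.9, -14.2-5.9, -1.1+0] = [-0.200,-20.100,-1.100]
hi = A.hi+B.hi = [22.6+5.9, -12.8+5.9, 7.7+3.8] = [28.500,-6.900,11.500]
diag = √(28.7²+13.2²+12.6²) = √1156.69 = 34.010


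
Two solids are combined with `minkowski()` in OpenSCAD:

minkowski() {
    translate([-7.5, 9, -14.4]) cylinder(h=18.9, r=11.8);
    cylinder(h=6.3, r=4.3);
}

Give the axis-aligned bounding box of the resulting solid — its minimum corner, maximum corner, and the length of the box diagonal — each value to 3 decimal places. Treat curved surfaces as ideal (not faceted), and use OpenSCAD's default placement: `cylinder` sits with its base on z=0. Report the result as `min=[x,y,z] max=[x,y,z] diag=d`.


min=[-23.600,-7.100,-14.400] max=[8.600,25.100,10.800] diag=52.045

A = translate([-7.5, 9, -14.4]) cylinder(h=18.9, r=11.8) → bbox [-19.3,-2.8,-14.4] .. [4.3,20.8,4.5]
B = cylinder(h=6.3, r=4.3) → bbox [-4.3,-4.3,0] .. [4.3,4.3,6.3]
lo = A.lo+B.lo = [-19.3-4.3, -2.8-4.3, -14.4+0] = [-23.600,-7.100,-14.400]
hi = A.hi+B.hi = [4.3+4.3, 20.8+4.3, 4.5+6.3] = [8.600,25.100,10.800]
diag = √(32.2²+32.2²+25.2²) = √2708.72 = 52.045


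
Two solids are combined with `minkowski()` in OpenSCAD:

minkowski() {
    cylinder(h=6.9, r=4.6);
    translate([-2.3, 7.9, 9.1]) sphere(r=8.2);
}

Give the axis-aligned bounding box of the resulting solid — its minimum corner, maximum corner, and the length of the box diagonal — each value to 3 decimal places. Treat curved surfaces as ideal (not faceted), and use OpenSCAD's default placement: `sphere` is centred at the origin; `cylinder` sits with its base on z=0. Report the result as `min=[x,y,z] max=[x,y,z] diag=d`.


min=[-15.100,-4.900,0.900] max=[10.500,20.700,24.200] diag=43.054

A = translate([-2.3, 7.9, 9.1]) sphere(r=8.2) → bbox [-10.5,-0.3,0.9] .. [5.9,16.1,17.3]
B = cylinder(h=6.9, r=4.6) → bbox [-4.6,-4.6,0] .. [4.6,4.6,6.9]
lo = A.lo+B.lo = [-10.5-4.6, -0.3-4.6, 0.9+0] = [-15.100,-4.900,0.900]
hi = A.hi+B.hi = [5.9+4.6, 16.1+4.6, 17.3+6.9] = [10.500,20.700,24.200]
diag = √(25.6²+25.6²+23.3²) = √1853.61 = 43.054


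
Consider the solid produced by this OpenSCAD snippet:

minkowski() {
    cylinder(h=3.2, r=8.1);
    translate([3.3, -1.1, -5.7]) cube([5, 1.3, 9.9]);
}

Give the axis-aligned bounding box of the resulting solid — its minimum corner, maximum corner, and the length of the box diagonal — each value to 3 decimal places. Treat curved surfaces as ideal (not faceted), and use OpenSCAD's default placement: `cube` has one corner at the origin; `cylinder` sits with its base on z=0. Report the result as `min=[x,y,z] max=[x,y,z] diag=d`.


min=[-4.800,-9.200,-5.700] max=[16.400,8.300,7.400] diag=30.452

A = translate([3.3, -1.1, -5.7]) cube([5, 1.3, 9.9]) → bbox [3.3,-1.1,-5.7] .. [8.3,0.2,4.2]
B = cylinder(h=3.2, r=8.1) → bbox [-8.1,-8.1,0] .. [8.1,8.1,3.2]
lo = A.lo+B.lo = [3.3-8.1, -1.1-8.1, -5.7+0] = [-4.800,-9.200,-5.700]
hi = A.hi+B.hi = [8.3+8.1, 0.2+8.1, 4.2+3.2] = [16.400,8.300,7.400]
diag = √(21.2²+17.5²+13.1²) = √927.3 = 30.452


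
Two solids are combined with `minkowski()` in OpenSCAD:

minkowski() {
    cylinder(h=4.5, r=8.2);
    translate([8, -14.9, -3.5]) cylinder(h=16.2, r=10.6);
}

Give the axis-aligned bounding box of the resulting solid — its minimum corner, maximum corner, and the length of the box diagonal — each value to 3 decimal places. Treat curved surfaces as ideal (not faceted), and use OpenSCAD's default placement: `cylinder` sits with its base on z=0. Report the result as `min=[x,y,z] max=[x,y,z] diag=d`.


A = translate([8, -14.9, -3.5]) cylinder(h=16.2, r=10.6) → bbox [-2.6,-25.5,-3.5] .. [18.6,-4.3,12.7]
B = cylinder(h=4.5, r=8.2) → bbox [-8.2,-8.2,0] .. [8.2,8.2,4.5]
lo = A.lo+B.lo = [-2.6-8.2, -25.5-8.2, -3.5+0] = [-10.800,-33.700,-3.500]
hi = A.hi+B.hi = [18.6+8.2, -4.3+8.2, 12.7+4.5] = [26.800,3.900,17.200]
diag = √(37.6²+37.6²+20.7²) = √3256.01 = 57.061

min=[-10.800,-33.700,-3.500] max=[26.800,3.900,17.200] diag=57.061


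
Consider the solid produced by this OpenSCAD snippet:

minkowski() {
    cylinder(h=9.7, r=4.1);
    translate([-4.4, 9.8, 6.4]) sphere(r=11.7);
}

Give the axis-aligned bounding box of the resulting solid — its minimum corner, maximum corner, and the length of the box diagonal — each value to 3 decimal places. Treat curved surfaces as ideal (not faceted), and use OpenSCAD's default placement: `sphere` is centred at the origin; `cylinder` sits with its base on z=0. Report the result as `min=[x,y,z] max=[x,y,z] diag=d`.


min=[-20.200,-6.000,-5.300] max=[11.400,25.600,27.800] diag=55.612

A = translate([-4.4, 9.8, 6.4]) sphere(r=11.7) → bbox [-16.1,-1.9,-5.3] .. [7.3,21.5,18.1]
B = cylinder(h=9.7, r=4.1) → bbox [-4.1,-4.1,0] .. [4.1,4.1,9.7]
lo = A.lo+B.lo = [-16.1-4.1, -1.9-4.1, -5.3+0] = [-20.200,-6.000,-5.300]
hi = A.hi+B.hi = [7.3+4.1, 21.5+4.1, 18.1+9.7] = [11.400,25.600,27.800]
diag = √(31.6²+31.6²+33.1²) = √3092.73 = 55.612


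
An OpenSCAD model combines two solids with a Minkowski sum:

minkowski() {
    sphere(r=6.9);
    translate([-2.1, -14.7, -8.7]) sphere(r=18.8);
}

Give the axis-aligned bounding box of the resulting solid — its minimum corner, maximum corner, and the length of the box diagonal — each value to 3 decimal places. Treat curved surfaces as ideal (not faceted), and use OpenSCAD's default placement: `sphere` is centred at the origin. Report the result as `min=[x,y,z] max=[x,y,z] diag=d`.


min=[-27.800,-40.400,-34.400] max=[23.600,11.000,17.000] diag=89.027

A = translate([-2.1, -14.7, -8.7]) sphere(r=18.8) → bbox [-20.9,-33.5,-27.5] .. [16.7,4.1,10.1]
B = sphere(r=6.9) → bbox [-6.9,-6.9,-6.9] .. [6.9,6.9,6.9]
lo = A.lo+B.lo = [-20.9-6.9, -33.5-6.9, -27.5-6.9] = [-27.800,-40.400,-34.400]
hi = A.hi+B.hi = [16.7+6.9, 4.1+6.9, 10.1+6.9] = [23.600,11.000,17.000]
diag = √(51.4²+51.4²+51.4²) = √7925.88 = 89.027


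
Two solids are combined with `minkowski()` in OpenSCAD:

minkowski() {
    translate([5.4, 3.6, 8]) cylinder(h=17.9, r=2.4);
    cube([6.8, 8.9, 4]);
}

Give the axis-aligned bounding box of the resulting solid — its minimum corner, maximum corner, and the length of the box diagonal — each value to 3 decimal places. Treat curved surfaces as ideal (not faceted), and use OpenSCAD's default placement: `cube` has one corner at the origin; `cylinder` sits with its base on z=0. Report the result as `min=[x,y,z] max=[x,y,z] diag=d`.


min=[3.000,1.200,8.000] max=[14.600,14.900,29.900] diag=28.317

A = translate([5.4, 3.6, 8]) cylinder(h=17.9, r=2.4) → bbox [3,1.2,8] .. [7.8,6,25.9]
B = cube([6.8, 8.9, 4]) → bbox [0,0,0] .. [6.8,8.9,4]
lo = A.lo+B.lo = [3+0, 1.2+0, 8+0] = [3.000,1.200,8.000]
hi = A.hi+B.hi = [7.8+6.8, 6+8.9, 25.9+4] = [14.600,14.900,29.900]
diag = √(11.6²+13.7²+21.9²) = √801.86 = 28.317


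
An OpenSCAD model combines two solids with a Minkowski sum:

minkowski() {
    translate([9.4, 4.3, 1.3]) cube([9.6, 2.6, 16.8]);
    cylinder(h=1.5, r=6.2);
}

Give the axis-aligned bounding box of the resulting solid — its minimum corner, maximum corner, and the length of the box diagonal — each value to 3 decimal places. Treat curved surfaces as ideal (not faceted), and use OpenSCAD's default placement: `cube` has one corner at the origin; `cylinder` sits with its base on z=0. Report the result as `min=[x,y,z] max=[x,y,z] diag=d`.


min=[3.200,-1.900,1.300] max=[25.200,13.100,19.600] diag=32.309

A = translate([9.4, 4.3, 1.3]) cube([9.6, 2.6, 16.8]) → bbox [9.4,4.3,1.3] .. [19,6.9,18.1]
B = cylinder(h=1.5, r=6.2) → bbox [-6.2,-6.2,0] .. [6.2,6.2,1.5]
lo = A.lo+B.lo = [9.4-6.2, 4.3-6.2, 1.3+0] = [3.200,-1.900,1.300]
hi = A.hi+B.hi = [19+6.2, 6.9+6.2, 18.1+1.5] = [25.200,13.100,19.600]
diag = √(22²+15²+18.3²) = √1043.89 = 32.309


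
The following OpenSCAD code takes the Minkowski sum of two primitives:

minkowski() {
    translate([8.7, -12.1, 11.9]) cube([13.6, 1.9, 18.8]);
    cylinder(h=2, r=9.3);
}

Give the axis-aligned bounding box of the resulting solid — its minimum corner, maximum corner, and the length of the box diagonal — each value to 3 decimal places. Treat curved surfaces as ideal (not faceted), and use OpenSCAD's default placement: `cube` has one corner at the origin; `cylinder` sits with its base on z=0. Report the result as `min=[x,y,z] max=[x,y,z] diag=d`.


min=[-0.600,-21.400,11.900] max=[31.600,-0.900,32.700] diag=43.471

A = translate([8.7, -12.1, 11.9]) cube([13.6, 1.9, 18.8]) → bbox [8.7,-12.1,11.9] .. [22.3,-10.2,30.7]
B = cylinder(h=2, r=9.3) → bbox [-9.3,-9.3,0] .. [9.3,9.3,2]
lo = A.lo+B.lo = [8.7-9.3, -12.1-9.3, 11.9+0] = [-0.600,-21.400,11.900]
hi = A.hi+B.hi = [22.3+9.3, -10.2+9.3, 30.7+2] = [31.600,-0.900,32.700]
diag = √(32.2²+20.5²+20.8²) = √1889.73 = 43.471


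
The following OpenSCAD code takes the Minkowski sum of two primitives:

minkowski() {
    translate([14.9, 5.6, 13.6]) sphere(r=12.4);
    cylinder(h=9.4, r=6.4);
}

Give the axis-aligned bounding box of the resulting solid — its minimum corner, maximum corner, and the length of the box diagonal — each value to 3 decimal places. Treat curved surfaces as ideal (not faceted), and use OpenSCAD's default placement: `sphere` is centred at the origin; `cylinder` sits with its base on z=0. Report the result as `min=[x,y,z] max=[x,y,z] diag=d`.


min=[-3.900,-13.200,1.200] max=[33.700,24.400,35.400] diag=63.223

A = translate([14.9, 5.6, 13.6]) sphere(r=12.4) → bbox [2.5,-6.8,1.2] .. [27.3,18,26]
B = cylinder(h=9.4, r=6.4) → bbox [-6.4,-6.4,0] .. [6.4,6.4,9.4]
lo = A.lo+B.lo = [2.5-6.4, -6.8-6.4, 1.2+0] = [-3.900,-13.200,1.200]
hi = A.hi+B.hi = [27.3+6.4, 18+6.4, 26+9.4] = [33.700,24.400,35.400]
diag = √(37.6²+37.6²+34.2²) = √3997.16 = 63.223


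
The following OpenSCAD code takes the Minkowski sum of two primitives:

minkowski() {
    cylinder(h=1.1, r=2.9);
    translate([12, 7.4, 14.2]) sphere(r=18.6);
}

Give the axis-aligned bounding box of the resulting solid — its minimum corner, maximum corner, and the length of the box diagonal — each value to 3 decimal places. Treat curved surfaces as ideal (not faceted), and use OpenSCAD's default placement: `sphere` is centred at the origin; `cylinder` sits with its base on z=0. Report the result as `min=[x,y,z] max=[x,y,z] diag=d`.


min=[-9.500,-14.100,-4.400] max=[33.500,28.900,33.900] diag=71.867

A = translate([12, 7.4, 14.2]) sphere(r=18.6) → bbox [-6.6,-11.2,-4.4] .. [30.6,26,32.8]
B = cylinder(h=1.1, r=2.9) → bbox [-2.9,-2.9,0] .. [2.9,2.9,1.1]
lo = A.lo+B.lo = [-6.6-2.9, -11.2-2.9, -4.4+0] = [-9.500,-14.100,-4.400]
hi = A.hi+B.hi = [30.6+2.9, 26+2.9, 32.8+1.1] = [33.500,28.900,33.900]
diag = √(43²+43²+38.3²) = √5164.89 = 71.867


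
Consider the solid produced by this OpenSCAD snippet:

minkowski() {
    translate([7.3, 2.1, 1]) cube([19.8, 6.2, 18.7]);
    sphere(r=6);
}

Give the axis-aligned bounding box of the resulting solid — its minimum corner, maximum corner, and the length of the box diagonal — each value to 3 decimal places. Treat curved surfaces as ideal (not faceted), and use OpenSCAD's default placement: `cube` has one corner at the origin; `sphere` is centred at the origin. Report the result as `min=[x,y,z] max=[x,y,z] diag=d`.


A = translate([7.3, 2.1, 1]) cube([19.8, 6.2, 18.7]) → bbox [7.3,2.1,1] .. [27.1,8.3,19.7]
B = sphere(r=6) → bbox [-6,-6,-6] .. [6,6,6]
lo = A.lo+B.lo = [7.3-6, 2.1-6, 1-6] = [1.300,-3.900,-5.000]
hi = A.hi+B.hi = [27.1+6, 8.3+6, 19.7+6] = [33.100,14.300,25.700]
diag = √(31.8²+18.2²+30.7²) = √2284.97 = 47.801

min=[1.300,-3.900,-5.000] max=[33.100,14.300,25.700] diag=47.801


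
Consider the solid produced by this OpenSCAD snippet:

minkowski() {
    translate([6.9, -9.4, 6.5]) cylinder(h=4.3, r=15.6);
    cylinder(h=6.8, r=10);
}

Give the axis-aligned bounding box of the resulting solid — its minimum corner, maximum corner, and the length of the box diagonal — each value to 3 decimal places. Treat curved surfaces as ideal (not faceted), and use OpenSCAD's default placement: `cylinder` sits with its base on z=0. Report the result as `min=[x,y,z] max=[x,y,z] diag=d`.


min=[-18.700,-35.000,6.500] max=[32.500,16.200,17.600] diag=73.254

A = translate([6.9, -9.4, 6.5]) cylinder(h=4.3, r=15.6) → bbox [-8.7,-25,6.5] .. [22.5,6.2,10.8]
B = cylinder(h=6.8, r=10) → bbox [-10,-10,0] .. [10,10,6.8]
lo = A.lo+B.lo = [-8.7-10, -25-10, 6.5+0] = [-18.700,-35.000,6.500]
hi = A.hi+B.hi = [22.5+10, 6.2+10, 10.8+6.8] = [32.500,16.200,17.600]
diag = √(51.2²+51.2²+11.1²) = √5366.09 = 73.254


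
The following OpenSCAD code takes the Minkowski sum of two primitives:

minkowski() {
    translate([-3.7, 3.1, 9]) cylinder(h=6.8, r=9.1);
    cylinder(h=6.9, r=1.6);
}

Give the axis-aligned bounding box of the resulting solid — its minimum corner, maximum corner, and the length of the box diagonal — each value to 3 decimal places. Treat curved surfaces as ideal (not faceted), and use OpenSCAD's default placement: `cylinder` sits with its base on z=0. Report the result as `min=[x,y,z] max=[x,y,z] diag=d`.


min=[-14.400,-7.600,9.000] max=[7.000,13.800,22.700] diag=33.221

A = translate([-3.7, 3.1, 9]) cylinder(h=6.8, r=9.1) → bbox [-12.8,-6,9] .. [5.4,12.2,15.8]
B = cylinder(h=6.9, r=1.6) → bbox [-1.6,-1.6,0] .. [1.6,1.6,6.9]
lo = A.lo+B.lo = [-12.8-1.6, -6-1.6, 9+0] = [-14.400,-7.600,9.000]
hi = A.hi+B.hi = [5.4+1.6, 12.2+1.6, 15.8+6.9] = [7.000,13.800,22.700]
diag = √(21.4²+21.4²+13.7²) = √1103.61 = 33.221


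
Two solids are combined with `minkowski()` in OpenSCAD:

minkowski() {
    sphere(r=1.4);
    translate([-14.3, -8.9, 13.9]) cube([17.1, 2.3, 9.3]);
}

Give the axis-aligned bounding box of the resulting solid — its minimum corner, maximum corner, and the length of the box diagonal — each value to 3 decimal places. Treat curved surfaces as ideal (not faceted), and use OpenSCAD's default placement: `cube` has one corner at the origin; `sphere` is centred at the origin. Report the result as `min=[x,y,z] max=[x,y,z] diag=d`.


A = translate([-14.3, -8.9, 13.9]) cube([17.1, 2.3, 9.3]) → bbox [-14.3,-8.9,13.9] .. [2.8,-6.6,23.2]
B = sphere(r=1.4) → bbox [-1.4,-1.4,-1.4] .. [1.4,1.4,1.4]
lo = A.lo+B.lo = [-14.3-1.4, -8.9-1.4, 13.9-1.4] = [-15.700,-10.300,12.500]
hi = A.hi+B.hi = [2.8+1.4, -6.6+1.4, 23.2+1.4] = [4.200,-5.200,24.600]
diag = √(19.9²+5.1²+12.1²) = √568.43 = 23.842

min=[-15.700,-10.300,12.500] max=[4.200,-5.200,24.600] diag=23.842


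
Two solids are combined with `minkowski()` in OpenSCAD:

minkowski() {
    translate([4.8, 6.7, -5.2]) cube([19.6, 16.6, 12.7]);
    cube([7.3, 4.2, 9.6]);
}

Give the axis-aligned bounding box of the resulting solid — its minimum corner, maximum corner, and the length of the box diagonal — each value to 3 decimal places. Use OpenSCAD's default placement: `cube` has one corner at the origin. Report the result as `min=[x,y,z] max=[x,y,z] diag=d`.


min=[4.800,6.700,-5.200] max=[31.700,27.500,17.100] diag=40.664

A = translate([4.8, 6.7, -5.2]) cube([19.6, 16.6, 12.7]) → bbox [4.8,6.7,-5.2] .. [24.4,23.3,7.5]
B = cube([7.3, 4.2, 9.6]) → bbox [0,0,0] .. [7.3,4.2,9.6]
lo = A.lo+B.lo = [4.8+0, 6.7+0, -5.2+0] = [4.800,6.700,-5.200]
hi = A.hi+B.hi = [24.4+7.3, 23.3+4.2, 7.5+9.6] = [31.700,27.500,17.100]
diag = √(26.9²+20.8²+22.3²) = √1653.54 = 40.664


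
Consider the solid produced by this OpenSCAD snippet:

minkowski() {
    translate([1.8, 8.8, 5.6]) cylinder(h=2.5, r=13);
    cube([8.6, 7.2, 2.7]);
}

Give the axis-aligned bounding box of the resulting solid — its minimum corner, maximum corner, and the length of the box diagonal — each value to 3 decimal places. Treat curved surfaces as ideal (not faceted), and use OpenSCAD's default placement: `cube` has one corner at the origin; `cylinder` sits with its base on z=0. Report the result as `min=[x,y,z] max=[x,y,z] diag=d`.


A = translate([1.8, 8.8, 5.6]) cylinder(h=2.5, r=13) → bbox [-11.2,-4.2,5.6] .. [14.8,21.8,8.1]
B = cube([8.6, 7.2, 2.7]) → bbox [0,0,0] .. [8.6,7.2,2.7]
lo = A.lo+B.lo = [-11.2+0, -4.2+0, 5.6+0] = [-11.200,-4.200,5.600]
hi = A.hi+B.hi = [14.8+8.6, 21.8+7.2, 8.1+2.7] = [23.400,29.000,10.800]
diag = √(34.6²+33.2²+5.2²) = √2326.44 = 48.233

min=[-11.200,-4.200,5.600] max=[23.400,29.000,10.800] diag=48.233
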